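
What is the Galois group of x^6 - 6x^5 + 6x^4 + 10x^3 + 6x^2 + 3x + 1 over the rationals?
C_3 x S_3

The polynomial f is an irreducible sextic over Q, so G = Gal(f/Q) is one of the 16 transitive subgroups 6T1, ..., 6T16 of S_6. The discriminant of f is -51195483, which is not a perfect square, so G is not contained in A_6. The transitive groups of degree 6 not contained in A_6 are: C_6 (6T1, order 6), S_3 (6T2, order 6), D_6 (6T3, order 12), C_3 x S_3 (6T5, order 18), A_4 x C_2 (6T6, order 24), S_4 (6T8, order 24), S_3 x S_3 (6T9, order 36), S_4 x C_2 (6T11, order 48), (S_3 x S_3) : C_2 (6T13, order 72), PGL(2,5) (6T14, order 120), S_6 (6T16, order 720). By Dedekind's theorem, for a prime p not dividing disc(f) the degrees of the irreducible factors of f mod p form the cycle type of an element of G. Factoring f modulo the 33 such primes p <= 149 (skipping 3, 17, which divide the discriminant), each new pattern first appears at: mod 2: f = (x^6 + x + 1), pattern 6; mod 7: f = (x + 1)(x + 4)(x + 6)(x^3 + 4x^2 + 5x + 5), pattern 3+1+1+1; mod 19: f = (x^3 + 16x^2 + 2x + 8)(x^3 + 16x^2 + 14x + 12), pattern 3+3; mod 53: f = (x^2 + 4x + 26)(x^2 + 45x + 37)(x^2 + 51x + 20), pattern 2+2+2; mod 73: f = (x + 5)(x + 17)(x + 18)(x + 48)(x + 62)(x + 63), pattern 1+1+1+1+1+1. No other pattern occurs in this range, so the set of observed cycle types is {6, 3+1+1+1, 3+3, 2+2+2, 1+1+1+1+1+1}. The candidates containing elements of all these cycle types are C_3 x S_3 (6T5) of order 18, S_3 x S_3 (6T9) of order 36, (S_3 x S_3) : C_2 (6T13) of order 72, S_6 (6T16) of order 720; the others are excluded. The observed types are precisely the cycle types that occur in C_3 x S_3 (6T5). Each of the other remaining candidates has further cycle types, and by the Chebotarev density theorem the matching factorization patterns would occur for a proportion of primes equal to their share of the group: S_3 x S_3 (6T9) additionally contains elements of type 2+2+1+1 (9 of its 36 elements, about 25% of primes); (S_3 x S_3) : C_2 (6T13) additionally contains elements of type 4+2, 3+2+1, 2+2+1+1, 2+1+1+1+1 (45 of its 72 elements, about 62% of primes); S_6 (6T16) additionally contains elements of type 5+1, 4+2, 4+1+1, 3+2+1, 2+2+1+1, 2+1+1+1+1 (504 of its 720 elements, about 70% of primes). None of the 33 primes tested shows any such pattern (for each of these groups the chance of that is below 10^-4), which rules them out. Hence G = C_3 x S_3 (6T5), of order 18.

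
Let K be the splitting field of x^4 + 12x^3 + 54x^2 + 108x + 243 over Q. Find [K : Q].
8

The degree of the splitting field over Q equals the order of the Galois group, so first determine the group. The polynomial is an irreducible quartic over Q and its discriminant is 1088391168, which is not a perfect square, so the Galois group is not contained in A_4. The resolvent cubic y^3 - 54*y^2 + 324*y + 5832 has exactly one rational root, so the Galois group is C_4 or D_4. The quartic remains irreducible over Q(sqrt(disc)), so the group is D_4. The Galois group D_4 (4T3) has order 8, so the splitting field has degree 8 over Q.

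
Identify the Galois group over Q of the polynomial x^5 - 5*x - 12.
5T2: D_5

The polynomial f is an irreducible quintic over Q, so G = Gal(f/Q) is a transitive subgroup of S_5: one of C_5 (5T1, order 5), D_5 (5T2, order 10), F_20 (5T3, order 20), A_5 (5T4, order 60) or S_5 (5T5, order 120). The discriminant of f is 64000000 = 8000^2, a perfect square, so G is contained in A_5. The transitive groups of degree 5 contained in A_5 are: C_5 (5T1, order 5), D_5 (5T2, order 10), A_5 (5T4, order 60). By Dedekind's theorem, for a prime p not dividing disc(f) the degrees of the irreducible factors of f mod p form the cycle type of an element of G. Factoring f modulo the 23 such primes p <= 97 (skipping 2, 5, which divide the discriminant), each new pattern first appears at: mod 3: f = (x)(x^2 + x + 2)(x^2 + 2x + 2), pattern 2+2+1; mod 7: f = (x^5 + 2x + 2), pattern 5. No other pattern occurs in this range, so the set of observed cycle types is {2+2+1, 5}. The candidates containing elements of all these cycle types are D_5 (5T2) of order 10, A_5 (5T4) of order 60; the others are excluded. The observed types are precisely the cycle types that occur in D_5 (5T2) (apart from the identity). Each of the other remaining candidates has further cycle types, and by the Chebotarev density theorem the matching factorization patterns would occur for a proportion of primes equal to their share of the group: A_5 (5T4) additionally contains elements of type 3+1+1 (20 of its 60 elements, about 33% of primes). None of the 23 primes tested shows any such pattern (for each of these groups the chance of that is below 10^-4), which rules them out. Hence G = D_5 (5T2), of order 10.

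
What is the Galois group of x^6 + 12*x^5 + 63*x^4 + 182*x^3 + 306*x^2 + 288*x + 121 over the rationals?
PGL(2,5) (order 120)

The polynomial f is an irreducible sextic over Q, so G = Gal(f/Q) is one of the 16 transitive subgroups 6T1, ..., 6T16 of S_6. The discriminant of f is -16003008, which is not a perfect square, so G is not contained in A_6. The transitive groups of degree 6 not contained in A_6 are: C_6 (6T1, order 6), S_3 (6T2, order 6), D_6 (6T3, order 12), C_3 x S_3 (6T5, order 18), A_4 x C_2 (6T6, order 24), S_4 (6T8, order 24), S_3 x S_3 (6T9, order 36), S_4 x C_2 (6T11, order 48), (S_3 x S_3) : C_2 (6T13, order 72), PGL(2,5) (6T14, order 120), S_6 (6T16, order 720). By Dedekind's theorem, for a prime p not dividing disc(f) the degrees of the irreducible factors of f mod p form the cycle type of an element of G. Factoring f modulo the 21 such primes p <= 89 (skipping 2, 3, 7, which divide the discriminant), each new pattern first appears at: mod 5: f = (x^6 + 2x^5 + 3x^4 + 2x^3 + x^2 + 3x + 1), pattern 6; mod 11: f = (x)(x^5 + x^4 + 8x^3 + 6x^2 + 9x + 2), pattern 5+1; mod 13: f = (x + 3)(x + 7)(x^4 + 2x^3 + 9x^2 + 11x + 7), pattern 4+1+1; mod 23: f = (x + 5)(x + 9)(x^2 + 9x + 16)(x^2 + 12x + 14), pattern 2+2+1+1; mod 43: f = (x^3 + 25x^2 + 24x + 21)(x^3 + 30x^2 + 20x + 16), pattern 3+3; mod 61: f = (x^2 + 36x + 40)(x^2 + 47x + 41)(x^2 + 51x + 35), pattern 2+2+2. No other pattern occurs in this range, so the set of observed cycle types is {6, 5+1, 4+1+1, 2+2+1+1, 3+3, 2+2+2}. The candidates containing elements of all these cycle types are PGL(2,5) (6T14) of order 120, S_6 (6T16) of order 720; the others are excluded. The observed types are precisely the cycle types that occur in PGL(2,5) (6T14) (apart from the identity). Each of the other remaining candidates has further cycle types, and by the Chebotarev density theorem the matching factorization patterns would occur for a proportion of primes equal to their share of the group: S_6 (6T16) additionally contains elements of type 4+2, 3+2+1, 3+1+1+1, 2+1+1+1+1 (265 of its 720 elements, about 37% of primes). None of the 21 primes tested shows any such pattern (for each of these groups the chance of that is below 10^-4), which rules them out. Hence G = PGL(2,5) (6T14), of order 120.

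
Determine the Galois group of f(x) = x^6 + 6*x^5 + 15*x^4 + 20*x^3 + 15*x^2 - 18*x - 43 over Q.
The polynomial f is an irreducible sextic over Q, so G = Gal(f/Q) is one of the 16 transitive subgroups 6T1, ..., 6T16 of S_6. The discriminant of f is 746496000000 = 864000^2, a perfect square, so G is contained in A_6. The transitive groups of degree 6 contained in A_6 are: A_4 (6T4, order 12), S_4 (6T7, order 24), (C_3 x C_3) : C_4 (6T10, order 36), PSL(2,5) (6T12, order 60), A_6 (6T15, order 360). By Dedekind's theorem, for a prime p not dividing disc(f) the degrees of the irreducible factors of f mod p form the cycle type of an element of G. Factoring f modulo the 6 such primes p <= 23 (skipping 2, 3, 5, which divide the discriminant), each new pattern first appears at: mod 7: f = (x + 5)(x^5 + x^4 + 3x^3 + 5x^2 + 4x + 4), pattern 5+1; mod 23: f = (x + 3)(x + 12)(x + 17)(x^3 + 20x^2 + 4x + 15), pattern 3+1+1+1. No other pattern occurs in this range, so the set of observed cycle types is {5+1, 3+1+1+1}. Among the candidates above, the only group containing elements of all these cycle types is A_6 (6T15) — each of A_4 (6T4), S_4 (6T7), (C_3 x C_3) : C_4 (6T10), PSL(2,5) (6T12) lacks at least one of them. Hence G = A_6 (6T15), of order 360.

A_6 (also written A6)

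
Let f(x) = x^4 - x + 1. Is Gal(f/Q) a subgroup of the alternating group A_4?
The polynomial is irreducible of degree 4 over Q. Its discriminant is 229, which is not a perfect square. A Galois group lies in the alternating group exactly when the discriminant is a square in Q, so the Galois group (S_4) is not contained in A_4.

No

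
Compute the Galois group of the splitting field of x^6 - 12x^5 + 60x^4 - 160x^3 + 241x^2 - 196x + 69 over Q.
The polynomial f is an irreducible sextic over Q, so G = Gal(f/Q) is one of the 16 transitive subgroups 6T1, ..., 6T16 of S_6. The discriminant of f is -61504, which is not a perfect square, so G is not contained in A_6. The transitive groups of degree 6 not contained in A_6 are: C_6 (6T1, order 6), S_3 (6T2, order 6), D_6 (6T3, order 12), C_3 x S_3 (6T5, order 18), A_4 x C_2 (6T6, order 24), S_4 (6T8, order 24), S_3 x S_3 (6T9, order 36), S_4 x C_2 (6T11, order 48), (S_3 x S_3) : C_2 (6T13, order 72), PGL(2,5) (6T14, order 120), S_6 (6T16, order 720). By Dedekind's theorem, for a prime p not dividing disc(f) the degrees of the irreducible factors of f mod p form the cycle type of an element of G. Factoring f modulo the 17 such primes p <= 67 (skipping 2, 31, which divide the discriminant), each new pattern first appears at: mod 3: f = (x)(x + 2)(x^4 + x^3 + x^2 + 1), pattern 4+1+1; mod 5: f = (x^3 + x^2 + x + 3)(x^3 + 2x^2 + 2x + 3), pattern 3+3; mod 7: f = (x^6 + 2x^5 + 4x^4 + x^3 + 3x^2 + 6), pattern 6; mod 11: f = (x^2 + 6x + 2)(x^2 + 7x + 2)(x^2 + 8x + 9), pattern 2+2+2; mod 13: f = (x^2 + 9x + 10)(x^4 + 5x^3 + 5x^2 + 5x + 3), pattern 4+2; mod 37: f = (x + 3)(x + 30)(x^2 + 5x + 2)(x^2 + 24x + 1), pattern 2+2+1+1; mod 47: f = (x + 3)(x + 7)(x + 36)(x + 40)(x^2 + 43x + 16), pattern 2+1+1+1+1. No other pattern occurs in this range, so the set of observed cycle types is {4+1+1, 3+3, 6, 2+2+2, 4+2, 2+2+1+1, 2+1+1+1+1}. The candidates containing elements of all these cycle types are S_4 x C_2 (6T11) of order 48, S_6 (6T16) of order 720; the others are excluded. The observed types are precisely the cycle types that occur in S_4 x C_2 (6T11) (apart from the identity). Each of the other remaining candidates has further cycle types, and by the Chebotarev density theorem the matching factorization patterns would occur for a proportion of primes equal to their share of the group: S_6 (6T16) additionally contains elements of type 5+1, 3+2+1, 3+1+1+1 (304 of its 720 elements, about 42% of primes). None of the 17 primes tested shows any such pattern (for each of these groups the chance of that is below 10^-4), which rules them out. Hence G = S_4 x C_2 (6T11), of order 48.

S_4 x C_2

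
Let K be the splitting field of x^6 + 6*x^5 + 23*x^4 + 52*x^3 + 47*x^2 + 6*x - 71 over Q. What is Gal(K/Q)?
A_4, A_4 acting on 6 points

The polynomial f is an irreducible sextic over Q, so G = Gal(f/Q) is one of the 16 transitive subgroups 6T1, ..., 6T16 of S_6. The discriminant of f is 164995463643136 = 12845056^2, a perfect square, so G is contained in A_6. The transitive groups of degree 6 contained in A_6 are: A_4 (6T4, order 12), S_4 (6T7, order 24), (C_3 x C_3) : C_4 (6T10, order 36), PSL(2,5) (6T12, order 60), A_6 (6T15, order 360). By Dedekind's theorem, for a prime p not dividing disc(f) the degrees of the irreducible factors of f mod p form the cycle type of an element of G. Factoring f modulo the 33 such primes p <= 149 (skipping 2, 7, which divide the discriminant), each new pattern first appears at: mod 3: f = (x^3 + x^2 + 2x + 1)(x^3 + 2x^2 + x + 1), pattern 3+3; mod 13: f = (x + 5)(x + 10)(x^2 + 2x + 6)(x^2 + 2x + 7), pattern 2+2+1+1. No other pattern occurs in this range, so the set of observed cycle types is {3+3, 2+2+1+1}. The candidates containing elements of all these cycle types are A_4 (6T4) of order 12, S_4 (6T7) of order 24, (C_3 x C_3) : C_4 (6T10) of order 36, PSL(2,5) (6T12) of order 60, A_6 (6T15) of order 360; the others are excluded. The observed types are precisely the cycle types that occur in A_4 (6T4) (apart from the identity). Each of the other remaining candidates has further cycle types, and by the Chebotarev density theorem the matching factorization patterns would occur for a proportion of primes equal to their share of the group: S_4 (6T7) additionally contains elements of type 4+2 (6 of its 24 elements, about 25% of primes); (C_3 x C_3) : C_4 (6T10) additionally contains elements of type 4+2, 3+1+1+1 (22 of its 36 elements, about 61% of primes); PSL(2,5) (6T12) additionally contains elements of type 5+1 (24 of its 60 elements, about 40% of primes); A_6 (6T15) additionally contains elements of type 5+1, 4+2, 3+1+1+1 (274 of its 360 elements, about 76% of primes). None of the 33 primes tested shows any such pattern (for each of these groups the chance of that is below 10^-4), which rules them out. Hence G = A_4 (6T4), of order 12.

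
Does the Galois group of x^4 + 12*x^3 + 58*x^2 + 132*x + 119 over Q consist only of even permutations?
The polynomial is irreducible of degree 4 over Q. Its discriminant is 2048, which is not a perfect square. A Galois group lies in the alternating group exactly when the discriminant is a square in Q, so the Galois group (C_4) is not contained in A_4.

No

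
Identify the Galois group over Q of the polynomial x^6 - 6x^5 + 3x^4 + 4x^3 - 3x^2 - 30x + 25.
S_3 x S_3, the direct product S_3 x S_3 in its degree-6 action

The polynomial f is an irreducible sextic over Q, so G = Gal(f/Q) is one of the 16 transitive subgroups 6T1, ..., 6T16 of S_6. The discriminant of f is 32289945753600, which is not a perfect square, so G is not contained in A_6. The transitive groups of degree 6 not contained in A_6 are: C_6 (6T1, order 6), S_3 (6T2, order 6), D_6 (6T3, order 12), C_3 x S_3 (6T5, order 18), A_4 x C_2 (6T6, order 24), S_4 (6T8, order 24), S_3 x S_3 (6T9, order 36), S_4 x C_2 (6T11, order 48), (S_3 x S_3) : C_2 (6T13, order 72), PGL(2,5) (6T14, order 120), S_6 (6T16, order 720). By Dedekind's theorem, for a prime p not dividing disc(f) the degrees of the irreducible factors of f mod p form the cycle type of an element of G. Factoring f modulo the 14 such primes p <= 59 (skipping 2, 3, 5, which divide the discriminant), each new pattern first appears at: mod 7: f = (x^6 + x^5 + 3x^4 + 4x^3 + 4x^2 + 5x + 4), pattern 6; mod 19: f = (x + 4)(x + 14)(x + 17)(x^3 + 16x^2 + 12x + 3), pattern 3+1+1+1; mod 23: f = (x + 2)(x + 15)(x^2 + 5x + 1)(x^2 + 18x + 20), pattern 2+2+1+1; mod 31: f = (x^2 + 4x + 29)(x^2 + 7x + 25)(x^2 + 14x + 15), pattern 2+2+2; mod 43: f = (x^3 + 40x^2 + 18x + 7)(x^3 + 40x^2 + 19x + 22), pattern 3+3. No other pattern occurs in this range, so the set of observed cycle types is {6, 3+1+1+1, 2+2+1+1, 2+2+2, 3+3}. The candidates containing elements of all these cycle types are S_3 x S_3 (6T9) of order 36, (S_3 x S_3) : C_2 (6T13) of order 72, S_6 (6T16) of order 720; the others are excluded. The observed types are precisely the cycle types that occur in S_3 x S_3 (6T9) (apart from the identity). Each of the other remaining candidates has further cycle types, and by the Chebotarev density theorem the matching factorization patterns would occur for a proportion of primes equal to their share of the group: (S_3 x S_3) : C_2 (6T13) additionally contains elements of type 4+2, 3+2+1, 2+1+1+1+1 (36 of its 72 elements, about 50% of primes); S_6 (6T16) additionally contains elements of type 5+1, 4+2, 4+1+1, 3+2+1, 2+1+1+1+1 (459 of its 720 elements, about 64% of primes). None of the 14 primes tested shows any such pattern (for each of these groups the chance of that is below 10^-4), which rules them out. Hence G = S_3 x S_3 (6T9), of order 36.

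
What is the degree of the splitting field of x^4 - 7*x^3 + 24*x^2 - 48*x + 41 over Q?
The degree of the splitting field over Q equals the order of the Galois group, so first determine the group. The polynomial is an irreducible quartic over Q and its discriminant is 15125, which is not a perfect square, so the Galois group is not contained in A_4. The resolvent cubic y^3 - 24*y^2 + 172*y - 377 has exactly one rational root, so the Galois group is C_4 or D_4. The quartic becomes reducible over Q(sqrt(disc)), so the group is C_4. The Galois group C_4 (4T1) has order 4, so the splitting field has degree 4 over Q.

4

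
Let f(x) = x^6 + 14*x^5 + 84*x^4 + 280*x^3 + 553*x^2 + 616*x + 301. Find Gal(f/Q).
C_6 (also written C6)

The polynomial f is an irreducible sextic over Q, so G = Gal(f/Q) is one of the 16 transitive subgroups 6T1, ..., 6T16 of S_6. The discriminant of f is -1075648, which is not a perfect square, so G is not contained in A_6. The transitive groups of degree 6 not contained in A_6 are: C_6 (6T1, order 6), S_3 (6T2, order 6), D_6 (6T3, order 12), C_3 x S_3 (6T5, order 18), A_4 x C_2 (6T6, order 24), S_4 (6T8, order 24), S_3 x S_3 (6T9, order 36), S_4 x C_2 (6T11, order 48), (S_3 x S_3) : C_2 (6T13, order 72), PGL(2,5) (6T14, order 120), S_6 (6T16, order 720). By Dedekind's theorem, for a prime p not dividing disc(f) the degrees of the irreducible factors of f mod p form the cycle type of an element of G. Factoring f modulo the 37 such primes p <= 167 (skipping 2, 7, which divide the discriminant), each new pattern first appears at: mod 3: f = (x^6 + 2x^5 + x^3 + x^2 + x + 1), pattern 6; mod 11: f = (x^3 + 5x^2 + 4x + 6)(x^3 + 9x^2 + 2x + 8), pattern 3+3; mod 13: f = (x^2 + 8)(x^2 + 2x + 9)(x^2 + 12x + 4), pattern 2+2+2; mod 29: f = (x + 1)(x + 4)(x + 11)(x + 17)(x + 19)(x + 20), pattern 1+1+1+1+1+1. No other pattern occurs in this range, so the set of observed cycle types is {6, 3+3, 2+2+2, 1+1+1+1+1+1}. The candidates containing elements of all these cycle types are C_6 (6T1) of order 6, D_6 (6T3) of order 12, C_3 x S_3 (6T5) of order 18, A_4 x C_2 (6T6) of order 24, S_3 x S_3 (6T9) of order 36, S_4 x C_2 (6T11) of order 48, (S_3 x S_3) : C_2 (6T13) of order 72, PGL(2,5) (6T14) of order 120, S_6 (6T16) of order 720; the others are excluded. The observed types are precisely the cycle types that occur in C_6 (6T1). Each of the other remaining candidates has further cycle types, and by the Chebotarev density theorem the matching factorization patterns would occur for a proportion of primes equal to their share of the group: D_6 (6T3) additionally contains elements of type 2+2+1+1 (3 of its 12 elements, about 25% of primes); C_3 x S_3 (6T5) additionally contains elements of type 3+1+1+1 (4 of its 18 elements, about 22% of primes); A_4 x C_2 (6T6) additionally contains elements of type 2+2+1+1, 2+1+1+1+1 (6 of its 24 elements, about 25% of primes); S_3 x S_3 (6T9) additionally contains elements of type 3+1+1+1, 2+2+1+1 (13 of its 36 elements, about 36% of primes); S_4 x C_2 (6T11) additionally contains elements of type 4+2, 4+1+1, 2+2+1+1, 2+1+1+1+1 (24 of its 48 elements, about 50% of primes); (S_3 x S_3) : C_2 (6T13) additionally contains elements of type 4+2, 3+2+1, 3+1+1+1, 2+2+1+1, 2+1+1+1+1 (49 of its 72 elements, about 68% of primes); PGL(2,5) (6T14) additionally contains elements of type 5+1, 4+1+1, 2+2+1+1 (69 of its 120 elements, about 58% of primes); S_6 (6T16) additionally contains elements of type 5+1, 4+2, 4+1+1, 3+2+1, 3+1+1+1, 2+2+1+1, 2+1+1+1+1 (544 of its 720 elements, about 76% of primes). None of the 37 primes tested shows any such pattern (for each of these groups the chance of that is below 10^-4), which rules them out. Hence G = C_6 (6T1), of order 6.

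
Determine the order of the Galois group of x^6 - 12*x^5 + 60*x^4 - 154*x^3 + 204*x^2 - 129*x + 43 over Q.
72

The degree of the splitting field over Q equals the order of the Galois group, so first determine the group. The polynomial f is an irreducible sextic over Q, so G = Gal(f/Q) is one of the 16 transitive subgroups 6T1, ..., 6T16 of S_6. The discriminant of f is -6604217307, which is not a perfect square, so G is not contained in A_6. The transitive groups of degree 6 not contained in A_6 are: C_6 (6T1, order 6), S_3 (6T2, order 6), D_6 (6T3, order 12), C_3 x S_3 (6T5, order 18), A_4 x C_2 (6T6, order 24), S_4 (6T8, order 24), S_3 x S_3 (6T9, order 36), S_4 x C_2 (6T11, order 48), (S_3 x S_3) : C_2 (6T13, order 72), PGL(2,5) (6T14, order 120), S_6 (6T16, order 720). By Dedekind's theorem, for a prime p not dividing disc(f) the degrees of the irreducible factors of f mod p form the cycle type of an element of G. Factoring f modulo the 28 such primes p <= 127 (skipping 3, 17, 43, which divide the discriminant), each new pattern first appears at: mod 2: f = (x^6 + x + 1), pattern 6; mod 7: f = (x + 4)(x^2 + 6x + 6)(x^3 + 6x^2 + 5x + 5), pattern 3+2+1; mod 11: f = (x^2 + 7x + 8)(x^4 + 3x^3 + 9x^2 + x + 4), pattern 4+2; mod 13: f = (x + 2)(x + 12)(x^2 + x + 3)(x^2 + 12x + 8), pattern 2+2+1+1; mod 61: f = (x + 20)(x + 43)(x + 45)(x + 55)(x^2 + 8x + 40), pattern 2+1+1+1+1; mod 97: f = (x + 22)(x + 48)(x + 92)(x^3 + 20x^2 + 91x + 29), pattern 3+1+1+1; mod 113: f = (x^2 + 96)(x^2 + 102x + 82)(x^2 + 112x + 97), pattern 2+2+2; mod 127: f = (x^3 + 33x^2 + 40x + 101)(x^3 + 82x^2 + 108x + 13), pattern 3+3. No other pattern occurs in this range, so the set of observed cycle types is {6, 3+2+1, 4+2, 2+2+1+1, 2+1+1+1+1, 3+1+1+1, 2+2+2, 3+3}. The candidates containing elements of all these cycle types are (S_3 x S_3) : C_2 (6T13) of order 72, S_6 (6T16) of order 720; the others are excluded. The observed types are precisely the cycle types that occur in (S_3 x S_3) : C_2 (6T13) (apart from the identity). Each of the other remaining candidates has further cycle types, and by the Chebotarev density theorem the matching factorization patterns would occur for a proportion of primes equal to their share of the group: S_6 (6T16) additionally contains elements of type 5+1, 4+1+1 (234 of its 720 elements, about 32% of primes). None of the 28 primes tested shows any such pattern (for each of these groups the chance of that is below 10^-4), which rules them out. Hence G = (S_3 x S_3) : C_2 (6T13), of order 72. The Galois group (S_3 x S_3) : C_2 (6T13) has order 72, so the splitting field has degree 72 over Q.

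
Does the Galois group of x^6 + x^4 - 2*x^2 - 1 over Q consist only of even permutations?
The polynomial is irreducible of degree 6 over Q. Its discriminant is 153664 = 392^2, a perfect square. A Galois group lies in the alternating group exactly when the discriminant is a square in Q, so the Galois group (A_4) is contained in A_6.

Yes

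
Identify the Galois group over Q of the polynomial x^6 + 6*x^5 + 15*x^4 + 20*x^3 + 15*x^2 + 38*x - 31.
S_6

The polynomial f is an irreducible sextic over Q, so G = Gal(f/Q) is one of the 16 transitive subgroups 6T1, ..., 6T16 of S_6. The discriminant of f is 53451941740544, which is not a perfect square, so G is not contained in A_6. The transitive groups of degree 6 not contained in A_6 are: C_6 (6T1, order 6), S_3 (6T2, order 6), D_6 (6T3, order 12), C_3 x S_3 (6T5, order 18), A_4 x C_2 (6T6, order 24), S_4 (6T8, order 24), S_3 x S_3 (6T9, order 36), S_4 x C_2 (6T11, order 48), (S_3 x S_3) : C_2 (6T13, order 72), PGL(2,5) (6T14, order 120), S_6 (6T16, order 720). By Dedekind's theorem, for a prime p not dividing disc(f) the degrees of the irreducible factors of f mod p form the cycle type of an element of G. Factoring f modulo the 3 such primes p <= 7 (skipping 2, which divides the discriminant), each new pattern first appears at: mod 3: f = (x^6 + 2x^3 + 2x + 2), pattern 6; mod 5: f = (x + 2)(x^5 + 4x^4 + 2x^3 + x^2 + 3x + 2), pattern 5+1; mod 7: f = (x^2 + 5x + 5)(x^4 + x^3 + 5x^2 + 4x + 5), pattern 4+2. No other pattern occurs in this range, so the set of observed cycle types is {6, 5+1, 4+2}. Among the candidates above, the only group containing elements of all these cycle types is S_6 (6T16); every other candidate lacks at least one of them. Hence G = S_6 (6T16), of order 720.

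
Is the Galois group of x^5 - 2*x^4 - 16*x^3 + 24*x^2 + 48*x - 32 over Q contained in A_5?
The polynomial is irreducible of degree 5 over Q. Its discriminant is 15352201216 = 123904^2, a perfect square. A Galois group lies in the alternating group exactly when the discriminant is a square in Q, so the Galois group (C_5) is contained in A_5.

Yes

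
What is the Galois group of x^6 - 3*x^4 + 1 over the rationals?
The polynomial f is an irreducible sextic over Q, so G = Gal(f/Q) is one of the 16 transitive subgroups 6T1, ..., 6T16 of S_6. The discriminant of f is -419904, which is not a perfect square, so G is not contained in A_6. The transitive groups of degree 6 not contained in A_6 are: C_6 (6T1, order 6), S_3 (6T2, order 6), D_6 (6T3, order 12), C_3 x S_3 (6T5, order 18), A_4 x C_2 (6T6, order 24), S_4 (6T8, order 24), S_3 x S_3 (6T9, order 36), S_4 x C_2 (6T11, order 48), (S_3 x S_3) : C_2 (6T13, order 72), PGL(2,5) (6T14, order 120), S_6 (6T16, order 720). By Dedekind's theorem, for a prime p not dividing disc(f) the degrees of the irreducible factors of f mod p form the cycle type of an element of G. Factoring f modulo the 33 such primes p <= 149 (skipping 2, 3, which divide the discriminant), each new pattern first appears at: mod 5: f = (x^3 + x^2 + 4x + 3)(x^3 + 4x^2 + 4x + 2), pattern 3+3; mod 7: f = (x^6 + 4x^4 + 1), pattern 6; mod 17: f = (x + 2)(x + 15)(x^2 + 6)(x^2 + 12), pattern 2+2+1+1; mod 19: f = (x + 6)(x + 7)(x + 12)(x + 13)(x^2 + 6), pattern 2+1+1+1+1; mod 71: f = (x^2 + 40)(x^2 + 45)(x^2 + 54), pattern 2+2+2. No other pattern occurs in this range, so the set of observed cycle types is {3+3, 6, 2+2+1+1, 2+1+1+1+1, 2+2+2}. The candidates containing elements of all these cycle types are A_4 x C_2 (6T6) of order 24, S_4 x C_2 (6T11) of order 48, (S_3 x S_3) : C_2 (6T13) of order 72, S_6 (6T16) of order 720; the others are excluded. The observed types are precisely the cycle types that occur in A_4 x C_2 (6T6) (apart from the identity). Each of the other remaining candidates has further cycle types, and by the Chebotarev density theorem the matching factorization patterns would occur for a proportion of primes equal to their share of the group: S_4 x C_2 (6T11) additionally contains elements of type 4+2, 4+1+1 (12 of its 48 elements, about 25% of primes); (S_3 x S_3) : C_2 (6T13) additionally contains elements of type 4+2, 3+2+1, 3+1+1+1 (34 of its 72 elements, about 47% of primes); S_6 (6T16) additionally contains elements of type 5+1, 4+2, 4+1+1, 3+2+1, 3+1+1+1 (484 of its 720 elements, about 67% of primes). None of the 33 primes tested shows any such pattern (for each of these groups the chance of that is below 10^-4), which rules them out. Hence G = A_4 x C_2 (6T6), of order 24.

A_4 x C_2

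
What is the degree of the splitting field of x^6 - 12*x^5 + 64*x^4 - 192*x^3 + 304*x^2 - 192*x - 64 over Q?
The degree of the splitting field over Q equals the order of the Galois group, so first determine the group. The polynomial f is an irreducible sextic over Q, so G = Gal(f/Q) is one of the 16 transitive subgroups 6T1, ..., 6T16 of S_6. The discriminant of f is 164995463643136 = 12845056^2, a perfect square, so G is contained in A_6. The transitive groups of degree 6 contained in A_6 are: A_4 (6T4, order 12), S_4 (6T7, order 24), (C_3 x C_3) : C_4 (6T10, order 36), PSL(2,5) (6T12, order 60), A_6 (6T15, order 360). By Dedekind's theorem, for a prime p not dividing disc(f) the degrees of the irreducible factors of f mod p form the cycle type of an element of G. Factoring f modulo the 33 such primes p <= 149 (skipping 2, 7, which divide the discriminant), each new pattern first appears at: mod 3: f = (x^3 + 2x + 1)(x^3 + 2x + 2), pattern 3+3; mod 13: f = (x + 10)(x + 12)(x^2 + 9x + 2)(x^2 + 9x + 11), pattern 2+2+1+1. No other pattern occurs in this range, so the set of observed cycle types is {3+3, 2+2+1+1}. The candidates containing elements of all these cycle types are A_4 (6T4) of order 12, S_4 (6T7) of order 24, (C_3 x C_3) : C_4 (6T10) of order 36, PSL(2,5) (6T12) of order 60, A_6 (6T15) of order 360; the others are excluded. The observed types are precisely the cycle types that occur in A_4 (6T4) (apart from the identity). Each of the other remaining candidates has further cycle types, and by the Chebotarev density theorem the matching factorization patterns would occur for a proportion of primes equal to their share of the group: S_4 (6T7) additionally contains elements of type 4+2 (6 of its 24 elements, about 25% of primes); (C_3 x C_3) : C_4 (6T10) additionally contains elements of type 4+2, 3+1+1+1 (22 of its 36 elements, about 61% of primes); PSL(2,5) (6T12) additionally contains elements of type 5+1 (24 of its 60 elements, about 40% of primes); A_6 (6T15) additionally contains elements of type 5+1, 4+2, 3+1+1+1 (274 of its 360 elements, about 76% of primes). None of the 33 primes tested shows any such pattern (for each of these groups the chance of that is below 10^-4), which rules them out. Hence G = A_4 (6T4), of order 12. The Galois group A_4 (6T4) has order 12, so the splitting field has degree 12 over Q.

12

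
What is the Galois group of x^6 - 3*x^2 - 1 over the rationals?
The polynomial f is an irreducible sextic over Q, so G = Gal(f/Q) is one of the 16 transitive subgroups 6T1, ..., 6T16 of S_6. The discriminant of f is 419904 = 648^2, a perfect square, so G is contained in A_6. The transitive groups of degree 6 contained in A_6 are: A_4 (6T4, order 12), S_4 (6T7, order 24), (C_3 x C_3) : C_4 (6T10, order 36), PSL(2,5) (6T12, order 60), A_6 (6T15, order 360). By Dedekind's theorem, for a prime p not dividing disc(f) the degrees of the irreducible factors of f mod p form the cycle type of an element of G. Factoring f modulo the 33 such primes p <= 149 (skipping 2, 3, which divide the discriminant), each new pattern first appears at: mod 5: f = (x^3 + x^2 + 3x + 1)(x^3 + 4x^2 + 3x + 4), pattern 3+3; mod 17: f = (x + 2)(x + 15)(x^2 + 7)(x^2 + 14), pattern 2+2+1+1; mod 71: f = (x + 4)(x + 5)(x + 32)(x + 39)(x + 66)(x + 67), pattern 1+1+1+1+1+1. No other pattern occurs in this range, so the set of observed cycle types is {3+3, 2+2+1+1, 1+1+1+1+1+1}. The candidates containing elements of all these cycle types are A_4 (6T4) of order 12, S_4 (6T7) of order 24, (C_3 x C_3) : C_4 (6T10) of order 36, PSL(2,5) (6T12) of order 60, A_6 (6T15) of order 360; the others are excluded. The observed types are precisely the cycle types that occur in A_4 (6T4). Each of the other remaining candidates has further cycle types, and by the Chebotarev density theorem the matching factorization patterns would occur for a proportion of primes equal to their share of the group: S_4 (6T7) additionally contains elements of type 4+2 (6 of its 24 elements, about 25% of primes); (C_3 x C_3) : C_4 (6T10) additionally contains elements of type 4+2, 3+1+1+1 (22 of its 36 elements, about 61% of primes); PSL(2,5) (6T12) additionally contains elements of type 5+1 (24 of its 60 elements, about 40% of primes); A_6 (6T15) additionally contains elements of type 5+1, 4+2, 3+1+1+1 (274 of its 360 elements, about 76% of primes). None of the 33 primes tested shows any such pattern (for each of these groups the chance of that is below 10^-4), which rules them out. Hence G = A_4 (6T4), of order 12.

A_4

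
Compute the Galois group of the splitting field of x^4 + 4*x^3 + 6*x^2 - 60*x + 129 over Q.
A_4

The polynomial is an irreducible quartic over Q and its discriminant is 1358954496 = 36864^2, a perfect square, so the Galois group is contained in A_4. The resolvent cubic y^3 - 6*y^2 - 756*y - 2568 is irreducible over Q. An irreducible resolvent with square discriminant gives A_4.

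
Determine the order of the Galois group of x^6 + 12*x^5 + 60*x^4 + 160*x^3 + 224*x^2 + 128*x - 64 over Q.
The degree of the splitting field over Q equals the order of the Galois group, so first determine the group. The polynomial f is an irreducible sextic over Q, so G = Gal(f/Q) is one of the 16 transitive subgroups 6T1, ..., 6T16 of S_6. The discriminant of f is 36352603193344 = 6029312^2, a perfect square, so G is contained in A_6. The transitive groups of degree 6 contained in A_6 are: A_4 (6T4, order 12), S_4 (6T7, order 24), (C_3 x C_3) : C_4 (6T10, order 36), PSL(2,5) (6T12, order 60), A_6 (6T15, order 360). By Dedekind's theorem, for a prime p not dividing disc(f) the degrees of the irreducible factors of f mod p form the cycle type of an element of G. Factoring f modulo the 79 such primes p <= 419 (skipping 2, 23, which divide the discriminant), each new pattern first appears at: mod 3: f = (x^3 + x^2 + 2)(x^3 + 2x^2 + x + 1), pattern 3+3; mod 5: f = (x^2 + 4x + 1)(x^4 + 3x^3 + 2x^2 + 4x + 1), pattern 4+2; mod 19: f = (x + 11)(x + 12)(x^2 + 3x + 5)(x^2 + 5x + 9), pattern 2+2+1+1; mod 223: f = (x + 34)(x + 69)(x + 111)(x + 116)(x + 158)(x + 193), pattern 1+1+1+1+1+1. No other pattern occurs in this range, so the set of observed cycle types is {3+3, 4+2, 2+2+1+1, 1+1+1+1+1+1}. The candidates containing elements of all these cycle types are S_4 (6T7) of order 24, (C_3 x C_3) : C_4 (6T10) of order 36, A_6 (6T15) of order 360; the others are excluded. The observed types are precisely the cycle types that occur in S_4 (6T7). Each of the other remaining candidates has further cycle types, and by the Chebotarev density theorem the matching factorization patterns would occur for a proportion of primes equal to their share of the group: (C_3 x C_3) : C_4 (6T10) additionally contains elements of type 3+1+1+1 (4 of its 36 elements, about 11% of primes); A_6 (6T15) additionally contains elements of type 5+1, 3+1+1+1 (184 of its 360 elements, about 51% of primes). None of the 79 primes tested shows any such pattern (for each of these groups the chance of that is below 10^-4), which rules them out. Hence G = S_4 (6T7), of order 24. The Galois group S_4 (6T7) has order 24, so the splitting field has degree 24 over Q.

24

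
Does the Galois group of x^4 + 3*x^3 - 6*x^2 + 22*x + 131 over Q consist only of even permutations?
No

The polynomial is irreducible of degree 4 over Q. Its discriminant is 9870125, which is not a perfect square. A Galois group lies in the alternating group exactly when the discriminant is a square in Q, so the Galois group (C_4) is not contained in A_4.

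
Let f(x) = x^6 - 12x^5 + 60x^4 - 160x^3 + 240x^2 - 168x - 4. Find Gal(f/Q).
A_6

The polynomial f is an irreducible sextic over Q, so G = Gal(f/Q) is one of the 16 transitive subgroups 6T1, ..., 6T16 of S_6. The discriminant of f is 746496000000 = 864000^2, a perfect square, so G is contained in A_6. The transitive groups of degree 6 contained in A_6 are: A_4 (6T4, order 12), S_4 (6T7, order 24), (C_3 x C_3) : C_4 (6T10, order 36), PSL(2,5) (6T12, order 60), A_6 (6T15, order 360). By Dedekind's theorem, for a prime p not dividing disc(f) the degrees of the irreducible factors of f mod p form the cycle type of an element of G. Factoring f modulo the 6 such primes p <= 23 (skipping 2, 3, 5, which divide the discriminant), each new pattern first appears at: mod 7: f = (x + 1)(x^5 + x^4 + 3x^3 + 5x^2 + 4x + 3), pattern 5+1; mod 23: f = (x + 5)(x + 10)(x + 19)(x^3 + x + 6), pattern 3+1+1+1. No other pattern occurs in this range, so the set of observed cycle types is {5+1, 3+1+1+1}. Among the candidates above, the only group containing elements of all these cycle types is A_6 (6T15) — each of A_4 (6T4), S_4 (6T7), (C_3 x C_3) : C_4 (6T10), PSL(2,5) (6T12) lacks at least one of them. Hence G = A_6 (6T15), of order 360.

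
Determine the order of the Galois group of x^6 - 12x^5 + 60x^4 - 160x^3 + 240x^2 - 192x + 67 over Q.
6

The degree of the splitting field over Q equals the order of the Galois group, so first determine the group. The polynomial f is an irreducible sextic over Q, so G = Gal(f/Q) is one of the 16 transitive subgroups 6T1, ..., 6T16 of S_6. The discriminant of f is -11337408, which is not a perfect square, so G is not contained in A_6. The transitive groups of degree 6 not contained in A_6 are: C_6 (6T1, order 6), S_3 (6T2, order 6), D_6 (6T3, order 12), C_3 x S_3 (6T5, order 18), A_4 x C_2 (6T6, order 24), S_4 (6T8, order 24), S_3 x S_3 (6T9, order 36), S_4 x C_2 (6T11, order 48), (S_3 x S_3) : C_2 (6T13, order 72), PGL(2,5) (6T14, order 120), S_6 (6T16, order 720). By Dedekind's theorem, for a prime p not dividing disc(f) the degrees of the irreducible factors of f mod p form the cycle type of an element of G. Factoring f modulo the 23 such primes p <= 97 (skipping 2, 3, which divide the discriminant), each new pattern first appears at: mod 5: f = (x^2 + 3)(x^2 + x + 1)(x^2 + 2x + 4), pattern 2+2+2; mod 7: f = (x^3 + x^2 + 5x + 1)(x^3 + x^2 + 5x + 4), pattern 3+3; mod 61: f = (x + 1)(x + 17)(x + 20)(x + 37)(x + 40)(x + 56), pattern 1+1+1+1+1+1. No other pattern occurs in this range, so the set of observed cycle types is {2+2+2, 3+3, 1+1+1+1+1+1}. The candidates containing elements of all these cycle types are C_6 (6T1) of order 6, S_3 (6T2) of order 6, D_6 (6T3) of order 12, C_3 x S_3 (6T5) of order 18, A_4 x C_2 (6T6) of order 24, S_4 (6T8) of order 24, S_3 x S_3 (6T9) of order 36, S_4 x C_2 (6T11) of order 48, (S_3 x S_3) : C_2 (6T13) of order 72, PGL(2,5) (6T14) of order 120, S_6 (6T16) of order 720; the others are excluded. The observed types are precisely the cycle types that occur in S_3 (6T2). Each of the other remaining candidates has further cycle types, and by the Chebotarev density theorem the matching factorization patterns would occur for a proportion of primes equal to their share of the group: C_6 (6T1) additionally contains elements of type 6 (2 of its 6 elements, about 33% of primes); D_6 (6T3) additionally contains elements of type 6, 2+2+1+1 (5 of its 12 elements, about 42% of primes); C_3 x S_3 (6T5) additionally contains elements of type 6, 3+1+1+1 (10 of its 18 elements, about 56% of primes); A_4 x C_2 (6T6) additionally contains elements of type 6, 2+2+1+1, 2+1+1+1+1 (14 of its 24 elements, about 58% of primes); S_4 (6T8) additionally contains elements of type 4+1+1, 2+2+1+1 (9 of its 24 elements, about 38% of primes); S_3 x S_3 (6T9) additionally contains elements of type 6, 3+1+1+1, 2+2+1+1 (25 of its 36 elements, about 69% of primes); S_4 x C_2 (6T11) additionally contains elements of type 6, 4+2, 4+1+1, 2+2+1+1, 2+1+1+1+1 (32 of its 48 elements, about 67% of primes); (S_3 x S_3) : C_2 (6T13) additionally contains elements of type 6, 4+2, 3+2+1, 3+1+1+1, 2+2+1+1, 2+1+1+1+1 (61 of its 72 elements, about 85% of primes); PGL(2,5) (6T14) additionally contains elements of type 6, 5+1, 4+1+1, 2+2+1+1 (89 of its 120 elements, about 74% of primes); S_6 (6T16) additionally contains elements of type 6, 5+1, 4+2, 4+1+1, 3+2+1, 3+1+1+1, 2+2+1+1, 2+1+1+1+1 (664 of its 720 elements, about 92% of primes). None of the 23 primes tested shows any such pattern (for each of these groups the chance of that is below 10^-4), which rules them out. Hence G = S_3 (6T2), of order 6. The Galois group S_3 (6T2) has order 6, so the splitting field has degree 6 over Q.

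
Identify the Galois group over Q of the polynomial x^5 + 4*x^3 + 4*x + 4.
S_5 (order 120)

The polynomial f is an irreducible quintic over Q, so G = Gal(f/Q) is a transitive subgroup of S_5: one of C_5 (5T1, order 5), D_5 (5T2, order 10), F_20 (5T3, order 20), A_5 (5T4, order 60) or S_5 (5T5, order 120). The discriminant of f is 931072, which is not a perfect square, so G is not contained in A_5. The transitive groups of degree 5 not contained in A_5 are: F_20 (5T3, order 20), S_5 (5T5, order 120). By Dedekind's theorem, for a prime p not dividing disc(f) the degrees of the irreducible factors of f mod p form the cycle type of an element of G. Factoring f modulo the 5 such primes p <= 13 (skipping 2, which divides the discriminant), each new pattern first appears at: mod 3: f = (x^5 + x^3 + x + 1), pattern 5; mod 5: f = (x + 1)(x^4 + 4x^3 + 4), pattern 4+1; mod 13: f = (x + 9)(x + 12)(x^3 + 5x^2 + 12x + 1), pattern 3+1+1. No other pattern occurs in this range, so the set of observed cycle types is {5, 4+1, 3+1+1}. Among the candidates above, the only group containing elements of all these cycle types is S_5 (5T5) — F_20 (5T3) lacks at least one of them. Hence G = S_5 (5T5), of order 120.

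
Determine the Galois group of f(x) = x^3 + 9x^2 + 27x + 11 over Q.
The polynomial is an irreducible cubic over Q and its discriminant is -6912, which is not a perfect square. For an irreducible cubic, a non-square discriminant gives Galois group S_3.

S_3 (also written S3)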